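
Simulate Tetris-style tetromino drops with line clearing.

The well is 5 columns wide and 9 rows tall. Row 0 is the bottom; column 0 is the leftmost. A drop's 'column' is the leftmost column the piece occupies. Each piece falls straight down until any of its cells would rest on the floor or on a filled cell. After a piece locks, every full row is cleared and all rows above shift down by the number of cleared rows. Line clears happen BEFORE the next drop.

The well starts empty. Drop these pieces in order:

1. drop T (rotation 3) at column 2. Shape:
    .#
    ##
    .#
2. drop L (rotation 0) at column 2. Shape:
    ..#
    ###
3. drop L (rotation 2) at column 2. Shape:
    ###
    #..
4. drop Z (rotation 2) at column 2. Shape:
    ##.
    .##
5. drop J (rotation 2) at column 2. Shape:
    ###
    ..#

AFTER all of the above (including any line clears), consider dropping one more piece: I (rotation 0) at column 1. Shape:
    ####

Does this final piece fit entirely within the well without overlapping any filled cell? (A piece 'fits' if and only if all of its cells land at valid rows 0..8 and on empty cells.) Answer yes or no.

Answer: no

Derivation:
Drop 1: T rot3 at col 2 lands with bottom-row=0; cleared 0 line(s) (total 0); column heights now [0 0 2 3 0], max=3
Drop 2: L rot0 at col 2 lands with bottom-row=3; cleared 0 line(s) (total 0); column heights now [0 0 4 4 5], max=5
Drop 3: L rot2 at col 2 lands with bottom-row=4; cleared 0 line(s) (total 0); column heights now [0 0 6 6 6], max=6
Drop 4: Z rot2 at col 2 lands with bottom-row=6; cleared 0 line(s) (total 0); column heights now [0 0 8 8 7], max=8
Drop 5: J rot2 at col 2 lands with bottom-row=7; cleared 0 line(s) (total 0); column heights now [0 0 9 9 9], max=9
Test piece I rot0 at col 1 (width 4): heights before test = [0 0 9 9 9]; fits = False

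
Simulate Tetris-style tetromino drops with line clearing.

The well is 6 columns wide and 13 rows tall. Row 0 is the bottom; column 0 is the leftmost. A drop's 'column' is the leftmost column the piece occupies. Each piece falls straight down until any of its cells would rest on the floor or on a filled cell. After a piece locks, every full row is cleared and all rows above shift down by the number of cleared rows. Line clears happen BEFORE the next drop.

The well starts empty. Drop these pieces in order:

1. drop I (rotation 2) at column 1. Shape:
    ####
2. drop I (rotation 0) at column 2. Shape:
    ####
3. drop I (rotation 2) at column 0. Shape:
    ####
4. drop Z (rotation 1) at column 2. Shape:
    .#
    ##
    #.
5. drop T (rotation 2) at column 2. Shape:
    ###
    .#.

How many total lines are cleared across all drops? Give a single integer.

Drop 1: I rot2 at col 1 lands with bottom-row=0; cleared 0 line(s) (total 0); column heights now [0 1 1 1 1 0], max=1
Drop 2: I rot0 at col 2 lands with bottom-row=1; cleared 0 line(s) (total 0); column heights now [0 1 2 2 2 2], max=2
Drop 3: I rot2 at col 0 lands with bottom-row=2; cleared 0 line(s) (total 0); column heights now [3 3 3 3 2 2], max=3
Drop 4: Z rot1 at col 2 lands with bottom-row=3; cleared 0 line(s) (total 0); column heights now [3 3 5 6 2 2], max=6
Drop 5: T rot2 at col 2 lands with bottom-row=6; cleared 0 line(s) (total 0); column heights now [3 3 8 8 8 2], max=8

Answer: 0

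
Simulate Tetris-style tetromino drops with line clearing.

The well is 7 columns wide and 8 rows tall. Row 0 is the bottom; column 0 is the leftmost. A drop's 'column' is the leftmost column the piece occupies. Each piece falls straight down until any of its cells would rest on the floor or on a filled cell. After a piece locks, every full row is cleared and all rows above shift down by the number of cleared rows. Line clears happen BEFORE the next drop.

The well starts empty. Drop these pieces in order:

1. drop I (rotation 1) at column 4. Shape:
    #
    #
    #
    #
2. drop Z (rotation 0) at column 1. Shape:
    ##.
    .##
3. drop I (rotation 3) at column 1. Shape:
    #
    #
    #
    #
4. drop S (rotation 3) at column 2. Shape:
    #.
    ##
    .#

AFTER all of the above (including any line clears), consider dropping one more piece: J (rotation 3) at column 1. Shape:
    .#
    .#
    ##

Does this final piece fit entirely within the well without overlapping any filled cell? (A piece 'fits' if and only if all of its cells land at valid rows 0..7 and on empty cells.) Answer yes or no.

Answer: no

Derivation:
Drop 1: I rot1 at col 4 lands with bottom-row=0; cleared 0 line(s) (total 0); column heights now [0 0 0 0 4 0 0], max=4
Drop 2: Z rot0 at col 1 lands with bottom-row=0; cleared 0 line(s) (total 0); column heights now [0 2 2 1 4 0 0], max=4
Drop 3: I rot3 at col 1 lands with bottom-row=2; cleared 0 line(s) (total 0); column heights now [0 6 2 1 4 0 0], max=6
Drop 4: S rot3 at col 2 lands with bottom-row=1; cleared 0 line(s) (total 0); column heights now [0 6 4 3 4 0 0], max=6
Test piece J rot3 at col 1 (width 2): heights before test = [0 6 4 3 4 0 0]; fits = False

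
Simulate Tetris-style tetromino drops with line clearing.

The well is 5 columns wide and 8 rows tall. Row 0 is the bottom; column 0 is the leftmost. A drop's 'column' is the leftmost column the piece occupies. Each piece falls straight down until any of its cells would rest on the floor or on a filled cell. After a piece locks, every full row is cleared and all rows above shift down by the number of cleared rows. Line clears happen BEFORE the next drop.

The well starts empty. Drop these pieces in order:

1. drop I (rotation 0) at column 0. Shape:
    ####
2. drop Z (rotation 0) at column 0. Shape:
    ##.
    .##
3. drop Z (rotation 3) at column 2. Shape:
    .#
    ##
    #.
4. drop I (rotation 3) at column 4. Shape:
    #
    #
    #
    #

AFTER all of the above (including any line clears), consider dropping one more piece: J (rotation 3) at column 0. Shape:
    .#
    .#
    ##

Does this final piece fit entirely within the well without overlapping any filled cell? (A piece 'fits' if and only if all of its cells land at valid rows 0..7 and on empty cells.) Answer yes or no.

Drop 1: I rot0 at col 0 lands with bottom-row=0; cleared 0 line(s) (total 0); column heights now [1 1 1 1 0], max=1
Drop 2: Z rot0 at col 0 lands with bottom-row=1; cleared 0 line(s) (total 0); column heights now [3 3 2 1 0], max=3
Drop 3: Z rot3 at col 2 lands with bottom-row=2; cleared 0 line(s) (total 0); column heights now [3 3 4 5 0], max=5
Drop 4: I rot3 at col 4 lands with bottom-row=0; cleared 1 line(s) (total 1); column heights now [2 2 3 4 3], max=4
Test piece J rot3 at col 0 (width 2): heights before test = [2 2 3 4 3]; fits = True

Answer: yes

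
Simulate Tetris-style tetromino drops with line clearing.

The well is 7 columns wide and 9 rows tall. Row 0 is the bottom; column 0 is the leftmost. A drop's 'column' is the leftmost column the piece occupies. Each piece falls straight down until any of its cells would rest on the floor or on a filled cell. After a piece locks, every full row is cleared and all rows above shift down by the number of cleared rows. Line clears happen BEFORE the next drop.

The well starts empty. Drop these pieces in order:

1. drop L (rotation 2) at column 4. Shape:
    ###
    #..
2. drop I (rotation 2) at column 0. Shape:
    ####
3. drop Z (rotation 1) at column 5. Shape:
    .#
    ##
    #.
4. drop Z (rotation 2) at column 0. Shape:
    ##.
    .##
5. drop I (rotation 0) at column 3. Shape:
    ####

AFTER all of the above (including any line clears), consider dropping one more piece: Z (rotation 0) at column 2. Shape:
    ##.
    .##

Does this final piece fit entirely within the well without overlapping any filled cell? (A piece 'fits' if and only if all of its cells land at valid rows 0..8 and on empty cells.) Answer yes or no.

Drop 1: L rot2 at col 4 lands with bottom-row=0; cleared 0 line(s) (total 0); column heights now [0 0 0 0 2 2 2], max=2
Drop 2: I rot2 at col 0 lands with bottom-row=0; cleared 0 line(s) (total 0); column heights now [1 1 1 1 2 2 2], max=2
Drop 3: Z rot1 at col 5 lands with bottom-row=2; cleared 0 line(s) (total 0); column heights now [1 1 1 1 2 4 5], max=5
Drop 4: Z rot2 at col 0 lands with bottom-row=1; cleared 0 line(s) (total 0); column heights now [3 3 2 1 2 4 5], max=5
Drop 5: I rot0 at col 3 lands with bottom-row=5; cleared 0 line(s) (total 0); column heights now [3 3 2 6 6 6 6], max=6
Test piece Z rot0 at col 2 (width 3): heights before test = [3 3 2 6 6 6 6]; fits = True

Answer: yes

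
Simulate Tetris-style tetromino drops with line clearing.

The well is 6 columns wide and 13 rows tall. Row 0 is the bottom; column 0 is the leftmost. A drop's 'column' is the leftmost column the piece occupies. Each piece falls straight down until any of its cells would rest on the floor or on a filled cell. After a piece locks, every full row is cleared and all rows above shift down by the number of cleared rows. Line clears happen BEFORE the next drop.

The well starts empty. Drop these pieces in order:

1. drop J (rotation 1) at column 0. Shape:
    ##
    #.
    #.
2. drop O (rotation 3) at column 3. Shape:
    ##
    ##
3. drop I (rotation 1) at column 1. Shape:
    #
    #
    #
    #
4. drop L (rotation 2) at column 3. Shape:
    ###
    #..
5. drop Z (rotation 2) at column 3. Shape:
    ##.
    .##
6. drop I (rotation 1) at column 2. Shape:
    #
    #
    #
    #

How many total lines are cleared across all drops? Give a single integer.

Answer: 0

Derivation:
Drop 1: J rot1 at col 0 lands with bottom-row=0; cleared 0 line(s) (total 0); column heights now [3 3 0 0 0 0], max=3
Drop 2: O rot3 at col 3 lands with bottom-row=0; cleared 0 line(s) (total 0); column heights now [3 3 0 2 2 0], max=3
Drop 3: I rot1 at col 1 lands with bottom-row=3; cleared 0 line(s) (total 0); column heights now [3 7 0 2 2 0], max=7
Drop 4: L rot2 at col 3 lands with bottom-row=2; cleared 0 line(s) (total 0); column heights now [3 7 0 4 4 4], max=7
Drop 5: Z rot2 at col 3 lands with bottom-row=4; cleared 0 line(s) (total 0); column heights now [3 7 0 6 6 5], max=7
Drop 6: I rot1 at col 2 lands with bottom-row=0; cleared 0 line(s) (total 0); column heights now [3 7 4 6 6 5], max=7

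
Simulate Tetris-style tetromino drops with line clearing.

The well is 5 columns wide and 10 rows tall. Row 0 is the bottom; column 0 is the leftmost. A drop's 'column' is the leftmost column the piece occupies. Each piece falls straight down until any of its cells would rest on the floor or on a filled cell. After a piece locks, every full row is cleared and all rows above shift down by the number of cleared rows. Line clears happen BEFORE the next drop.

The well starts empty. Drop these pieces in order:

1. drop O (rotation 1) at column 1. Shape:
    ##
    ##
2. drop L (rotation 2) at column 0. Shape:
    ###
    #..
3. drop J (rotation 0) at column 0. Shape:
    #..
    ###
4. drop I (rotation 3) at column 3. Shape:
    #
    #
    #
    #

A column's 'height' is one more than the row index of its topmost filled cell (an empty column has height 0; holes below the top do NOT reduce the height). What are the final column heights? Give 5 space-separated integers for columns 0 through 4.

Answer: 5 4 4 4 0

Derivation:
Drop 1: O rot1 at col 1 lands with bottom-row=0; cleared 0 line(s) (total 0); column heights now [0 2 2 0 0], max=2
Drop 2: L rot2 at col 0 lands with bottom-row=1; cleared 0 line(s) (total 0); column heights now [3 3 3 0 0], max=3
Drop 3: J rot0 at col 0 lands with bottom-row=3; cleared 0 line(s) (total 0); column heights now [5 4 4 0 0], max=5
Drop 4: I rot3 at col 3 lands with bottom-row=0; cleared 0 line(s) (total 0); column heights now [5 4 4 4 0], max=5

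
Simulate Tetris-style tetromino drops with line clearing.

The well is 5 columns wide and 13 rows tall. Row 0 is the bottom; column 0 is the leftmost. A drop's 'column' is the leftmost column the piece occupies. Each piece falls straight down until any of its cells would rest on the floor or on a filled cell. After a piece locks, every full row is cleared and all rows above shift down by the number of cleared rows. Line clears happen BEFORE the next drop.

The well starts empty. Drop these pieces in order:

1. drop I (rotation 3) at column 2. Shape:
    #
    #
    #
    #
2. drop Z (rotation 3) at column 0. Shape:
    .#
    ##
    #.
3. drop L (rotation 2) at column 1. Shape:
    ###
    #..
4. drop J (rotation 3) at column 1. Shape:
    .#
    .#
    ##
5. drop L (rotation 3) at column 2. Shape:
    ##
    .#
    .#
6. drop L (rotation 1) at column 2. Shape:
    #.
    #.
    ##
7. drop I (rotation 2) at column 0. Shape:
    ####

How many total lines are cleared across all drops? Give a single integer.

Drop 1: I rot3 at col 2 lands with bottom-row=0; cleared 0 line(s) (total 0); column heights now [0 0 4 0 0], max=4
Drop 2: Z rot3 at col 0 lands with bottom-row=0; cleared 0 line(s) (total 0); column heights now [2 3 4 0 0], max=4
Drop 3: L rot2 at col 1 lands with bottom-row=3; cleared 0 line(s) (total 0); column heights now [2 5 5 5 0], max=5
Drop 4: J rot3 at col 1 lands with bottom-row=5; cleared 0 line(s) (total 0); column heights now [2 6 8 5 0], max=8
Drop 5: L rot3 at col 2 lands with bottom-row=6; cleared 0 line(s) (total 0); column heights now [2 6 9 9 0], max=9
Drop 6: L rot1 at col 2 lands with bottom-row=9; cleared 0 line(s) (total 0); column heights now [2 6 12 10 0], max=12
Drop 7: I rot2 at col 0 lands with bottom-row=12; cleared 0 line(s) (total 0); column heights now [13 13 13 13 0], max=13

Answer: 0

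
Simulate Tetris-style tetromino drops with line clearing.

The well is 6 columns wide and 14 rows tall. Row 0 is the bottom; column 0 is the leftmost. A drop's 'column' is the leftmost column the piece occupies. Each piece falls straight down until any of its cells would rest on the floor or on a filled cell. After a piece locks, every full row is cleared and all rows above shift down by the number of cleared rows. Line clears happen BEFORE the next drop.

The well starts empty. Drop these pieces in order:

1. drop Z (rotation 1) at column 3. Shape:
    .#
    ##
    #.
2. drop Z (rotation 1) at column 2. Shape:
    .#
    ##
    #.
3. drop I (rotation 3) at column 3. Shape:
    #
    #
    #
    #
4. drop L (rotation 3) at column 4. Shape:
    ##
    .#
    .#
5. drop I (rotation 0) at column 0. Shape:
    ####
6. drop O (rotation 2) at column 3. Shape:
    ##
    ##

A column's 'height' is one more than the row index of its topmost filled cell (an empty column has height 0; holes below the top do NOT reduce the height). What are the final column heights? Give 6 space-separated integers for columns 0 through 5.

Answer: 9 9 9 11 11 4

Derivation:
Drop 1: Z rot1 at col 3 lands with bottom-row=0; cleared 0 line(s) (total 0); column heights now [0 0 0 2 3 0], max=3
Drop 2: Z rot1 at col 2 lands with bottom-row=1; cleared 0 line(s) (total 0); column heights now [0 0 3 4 3 0], max=4
Drop 3: I rot3 at col 3 lands with bottom-row=4; cleared 0 line(s) (total 0); column heights now [0 0 3 8 3 0], max=8
Drop 4: L rot3 at col 4 lands with bottom-row=1; cleared 0 line(s) (total 0); column heights now [0 0 3 8 4 4], max=8
Drop 5: I rot0 at col 0 lands with bottom-row=8; cleared 0 line(s) (total 0); column heights now [9 9 9 9 4 4], max=9
Drop 6: O rot2 at col 3 lands with bottom-row=9; cleared 0 line(s) (total 0); column heights now [9 9 9 11 11 4], max=11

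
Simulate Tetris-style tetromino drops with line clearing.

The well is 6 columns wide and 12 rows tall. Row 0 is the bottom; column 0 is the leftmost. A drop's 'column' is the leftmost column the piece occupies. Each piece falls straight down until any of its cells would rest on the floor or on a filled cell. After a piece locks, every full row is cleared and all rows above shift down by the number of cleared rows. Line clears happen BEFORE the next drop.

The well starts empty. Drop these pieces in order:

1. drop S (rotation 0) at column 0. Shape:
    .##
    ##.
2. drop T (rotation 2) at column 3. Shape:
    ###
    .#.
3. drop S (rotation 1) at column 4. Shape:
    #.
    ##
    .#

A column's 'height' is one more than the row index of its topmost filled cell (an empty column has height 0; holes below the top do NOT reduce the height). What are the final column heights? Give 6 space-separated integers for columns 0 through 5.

Answer: 1 2 2 2 5 4

Derivation:
Drop 1: S rot0 at col 0 lands with bottom-row=0; cleared 0 line(s) (total 0); column heights now [1 2 2 0 0 0], max=2
Drop 2: T rot2 at col 3 lands with bottom-row=0; cleared 0 line(s) (total 0); column heights now [1 2 2 2 2 2], max=2
Drop 3: S rot1 at col 4 lands with bottom-row=2; cleared 0 line(s) (total 0); column heights now [1 2 2 2 5 4], max=5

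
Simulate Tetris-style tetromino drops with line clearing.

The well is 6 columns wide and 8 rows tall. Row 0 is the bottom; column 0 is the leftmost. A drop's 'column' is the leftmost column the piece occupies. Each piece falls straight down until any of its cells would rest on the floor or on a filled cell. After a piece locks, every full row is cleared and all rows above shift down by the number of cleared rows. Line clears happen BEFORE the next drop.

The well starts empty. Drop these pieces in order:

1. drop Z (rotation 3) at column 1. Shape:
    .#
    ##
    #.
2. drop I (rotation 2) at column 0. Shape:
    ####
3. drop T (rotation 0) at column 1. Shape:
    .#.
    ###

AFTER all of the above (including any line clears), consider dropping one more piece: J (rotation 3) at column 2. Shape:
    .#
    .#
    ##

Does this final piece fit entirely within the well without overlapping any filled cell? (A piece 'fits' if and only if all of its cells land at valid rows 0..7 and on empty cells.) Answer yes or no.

Answer: no

Derivation:
Drop 1: Z rot3 at col 1 lands with bottom-row=0; cleared 0 line(s) (total 0); column heights now [0 2 3 0 0 0], max=3
Drop 2: I rot2 at col 0 lands with bottom-row=3; cleared 0 line(s) (total 0); column heights now [4 4 4 4 0 0], max=4
Drop 3: T rot0 at col 1 lands with bottom-row=4; cleared 0 line(s) (total 0); column heights now [4 5 6 5 0 0], max=6
Test piece J rot3 at col 2 (width 2): heights before test = [4 5 6 5 0 0]; fits = False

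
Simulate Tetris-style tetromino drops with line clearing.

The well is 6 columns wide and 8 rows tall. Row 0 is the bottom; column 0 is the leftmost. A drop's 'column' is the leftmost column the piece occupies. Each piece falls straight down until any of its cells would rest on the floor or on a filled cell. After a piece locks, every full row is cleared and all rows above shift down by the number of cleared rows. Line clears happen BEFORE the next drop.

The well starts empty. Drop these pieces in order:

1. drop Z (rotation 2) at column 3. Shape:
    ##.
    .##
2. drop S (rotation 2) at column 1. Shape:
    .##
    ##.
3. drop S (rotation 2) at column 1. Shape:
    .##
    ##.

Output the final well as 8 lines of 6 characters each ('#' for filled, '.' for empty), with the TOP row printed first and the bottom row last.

Drop 1: Z rot2 at col 3 lands with bottom-row=0; cleared 0 line(s) (total 0); column heights now [0 0 0 2 2 1], max=2
Drop 2: S rot2 at col 1 lands with bottom-row=1; cleared 0 line(s) (total 0); column heights now [0 2 3 3 2 1], max=3
Drop 3: S rot2 at col 1 lands with bottom-row=3; cleared 0 line(s) (total 0); column heights now [0 4 5 5 2 1], max=5

Answer: ......
......
......
..##..
.##...
..##..
.####.
....##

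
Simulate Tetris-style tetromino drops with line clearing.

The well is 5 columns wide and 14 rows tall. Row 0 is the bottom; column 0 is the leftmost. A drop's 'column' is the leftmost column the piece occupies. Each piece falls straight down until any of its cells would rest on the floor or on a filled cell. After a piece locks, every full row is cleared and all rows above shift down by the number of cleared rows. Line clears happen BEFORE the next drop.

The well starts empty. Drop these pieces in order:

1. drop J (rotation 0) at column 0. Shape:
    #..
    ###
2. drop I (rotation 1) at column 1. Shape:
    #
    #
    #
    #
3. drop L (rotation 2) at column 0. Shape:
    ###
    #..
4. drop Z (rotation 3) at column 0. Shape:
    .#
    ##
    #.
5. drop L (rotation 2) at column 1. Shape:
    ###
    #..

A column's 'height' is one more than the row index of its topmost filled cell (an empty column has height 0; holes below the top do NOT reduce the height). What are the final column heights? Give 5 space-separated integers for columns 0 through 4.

Answer: 8 11 11 11 0

Derivation:
Drop 1: J rot0 at col 0 lands with bottom-row=0; cleared 0 line(s) (total 0); column heights now [2 1 1 0 0], max=2
Drop 2: I rot1 at col 1 lands with bottom-row=1; cleared 0 line(s) (total 0); column heights now [2 5 1 0 0], max=5
Drop 3: L rot2 at col 0 lands with bottom-row=4; cleared 0 line(s) (total 0); column heights now [6 6 6 0 0], max=6
Drop 4: Z rot3 at col 0 lands with bottom-row=6; cleared 0 line(s) (total 0); column heights now [8 9 6 0 0], max=9
Drop 5: L rot2 at col 1 lands with bottom-row=9; cleared 0 line(s) (total 0); column heights now [8 11 11 11 0], max=11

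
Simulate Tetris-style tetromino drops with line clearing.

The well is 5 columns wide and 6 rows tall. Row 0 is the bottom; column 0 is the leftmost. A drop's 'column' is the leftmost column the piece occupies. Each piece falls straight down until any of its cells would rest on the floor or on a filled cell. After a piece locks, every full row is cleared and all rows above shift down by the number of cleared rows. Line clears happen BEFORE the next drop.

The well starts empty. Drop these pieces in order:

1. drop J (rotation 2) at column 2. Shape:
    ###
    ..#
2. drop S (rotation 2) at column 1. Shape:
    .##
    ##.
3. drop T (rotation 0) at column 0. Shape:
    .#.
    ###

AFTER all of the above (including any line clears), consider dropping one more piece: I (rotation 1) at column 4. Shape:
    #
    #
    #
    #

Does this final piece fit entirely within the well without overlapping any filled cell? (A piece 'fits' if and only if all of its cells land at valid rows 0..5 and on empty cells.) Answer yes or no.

Drop 1: J rot2 at col 2 lands with bottom-row=0; cleared 0 line(s) (total 0); column heights now [0 0 2 2 2], max=2
Drop 2: S rot2 at col 1 lands with bottom-row=2; cleared 0 line(s) (total 0); column heights now [0 3 4 4 2], max=4
Drop 3: T rot0 at col 0 lands with bottom-row=4; cleared 0 line(s) (total 0); column heights now [5 6 5 4 2], max=6
Test piece I rot1 at col 4 (width 1): heights before test = [5 6 5 4 2]; fits = True

Answer: yes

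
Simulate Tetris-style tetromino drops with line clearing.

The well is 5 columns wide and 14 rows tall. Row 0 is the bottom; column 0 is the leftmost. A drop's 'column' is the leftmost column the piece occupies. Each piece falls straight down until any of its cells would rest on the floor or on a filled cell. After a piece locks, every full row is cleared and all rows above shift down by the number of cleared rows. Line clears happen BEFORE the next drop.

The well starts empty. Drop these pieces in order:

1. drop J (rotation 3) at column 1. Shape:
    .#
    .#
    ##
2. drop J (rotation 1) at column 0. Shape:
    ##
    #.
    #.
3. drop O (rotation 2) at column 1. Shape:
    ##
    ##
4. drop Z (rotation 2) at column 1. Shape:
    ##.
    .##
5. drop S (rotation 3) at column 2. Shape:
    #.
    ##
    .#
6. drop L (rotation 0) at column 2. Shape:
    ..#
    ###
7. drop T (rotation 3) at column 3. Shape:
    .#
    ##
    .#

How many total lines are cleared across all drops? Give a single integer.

Drop 1: J rot3 at col 1 lands with bottom-row=0; cleared 0 line(s) (total 0); column heights now [0 1 3 0 0], max=3
Drop 2: J rot1 at col 0 lands with bottom-row=0; cleared 0 line(s) (total 0); column heights now [3 3 3 0 0], max=3
Drop 3: O rot2 at col 1 lands with bottom-row=3; cleared 0 line(s) (total 0); column heights now [3 5 5 0 0], max=5
Drop 4: Z rot2 at col 1 lands with bottom-row=5; cleared 0 line(s) (total 0); column heights now [3 7 7 6 0], max=7
Drop 5: S rot3 at col 2 lands with bottom-row=6; cleared 0 line(s) (total 0); column heights now [3 7 9 8 0], max=9
Drop 6: L rot0 at col 2 lands with bottom-row=9; cleared 0 line(s) (total 0); column heights now [3 7 10 10 11], max=11
Drop 7: T rot3 at col 3 lands with bottom-row=11; cleared 0 line(s) (total 0); column heights now [3 7 10 13 14], max=14

Answer: 0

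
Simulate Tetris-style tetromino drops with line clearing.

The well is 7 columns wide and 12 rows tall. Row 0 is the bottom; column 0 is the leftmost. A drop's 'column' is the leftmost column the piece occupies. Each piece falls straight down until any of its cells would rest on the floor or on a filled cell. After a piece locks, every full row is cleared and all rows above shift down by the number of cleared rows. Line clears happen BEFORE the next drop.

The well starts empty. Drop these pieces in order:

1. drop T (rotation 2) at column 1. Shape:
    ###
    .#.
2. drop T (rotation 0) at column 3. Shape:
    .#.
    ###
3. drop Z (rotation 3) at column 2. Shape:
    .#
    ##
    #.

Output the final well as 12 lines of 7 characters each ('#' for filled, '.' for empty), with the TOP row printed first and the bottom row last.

Answer: .......
.......
.......
.......
.......
.......
.......
...#...
..###..
..####.
.###...
..#....

Derivation:
Drop 1: T rot2 at col 1 lands with bottom-row=0; cleared 0 line(s) (total 0); column heights now [0 2 2 2 0 0 0], max=2
Drop 2: T rot0 at col 3 lands with bottom-row=2; cleared 0 line(s) (total 0); column heights now [0 2 2 3 4 3 0], max=4
Drop 3: Z rot3 at col 2 lands with bottom-row=2; cleared 0 line(s) (total 0); column heights now [0 2 4 5 4 3 0], max=5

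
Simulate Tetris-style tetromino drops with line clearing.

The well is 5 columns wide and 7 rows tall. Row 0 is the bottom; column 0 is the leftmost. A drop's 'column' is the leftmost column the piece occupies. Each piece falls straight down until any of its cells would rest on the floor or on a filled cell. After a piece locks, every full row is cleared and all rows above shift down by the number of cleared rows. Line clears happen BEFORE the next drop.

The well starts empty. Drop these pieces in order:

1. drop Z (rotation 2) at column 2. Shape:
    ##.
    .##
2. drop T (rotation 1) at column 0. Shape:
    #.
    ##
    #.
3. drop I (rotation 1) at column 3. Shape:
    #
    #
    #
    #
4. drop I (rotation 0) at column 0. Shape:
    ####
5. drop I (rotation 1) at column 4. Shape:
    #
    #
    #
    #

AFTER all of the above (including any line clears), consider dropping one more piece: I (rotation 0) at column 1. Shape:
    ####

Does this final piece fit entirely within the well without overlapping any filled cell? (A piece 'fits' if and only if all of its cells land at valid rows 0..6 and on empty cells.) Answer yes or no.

Drop 1: Z rot2 at col 2 lands with bottom-row=0; cleared 0 line(s) (total 0); column heights now [0 0 2 2 1], max=2
Drop 2: T rot1 at col 0 lands with bottom-row=0; cleared 0 line(s) (total 0); column heights now [3 2 2 2 1], max=3
Drop 3: I rot1 at col 3 lands with bottom-row=2; cleared 0 line(s) (total 0); column heights now [3 2 2 6 1], max=6
Drop 4: I rot0 at col 0 lands with bottom-row=6; cleared 0 line(s) (total 0); column heights now [7 7 7 7 1], max=7
Drop 5: I rot1 at col 4 lands with bottom-row=1; cleared 1 line(s) (total 1); column heights now [6 6 6 6 4], max=6
Test piece I rot0 at col 1 (width 4): heights before test = [6 6 6 6 4]; fits = True

Answer: yes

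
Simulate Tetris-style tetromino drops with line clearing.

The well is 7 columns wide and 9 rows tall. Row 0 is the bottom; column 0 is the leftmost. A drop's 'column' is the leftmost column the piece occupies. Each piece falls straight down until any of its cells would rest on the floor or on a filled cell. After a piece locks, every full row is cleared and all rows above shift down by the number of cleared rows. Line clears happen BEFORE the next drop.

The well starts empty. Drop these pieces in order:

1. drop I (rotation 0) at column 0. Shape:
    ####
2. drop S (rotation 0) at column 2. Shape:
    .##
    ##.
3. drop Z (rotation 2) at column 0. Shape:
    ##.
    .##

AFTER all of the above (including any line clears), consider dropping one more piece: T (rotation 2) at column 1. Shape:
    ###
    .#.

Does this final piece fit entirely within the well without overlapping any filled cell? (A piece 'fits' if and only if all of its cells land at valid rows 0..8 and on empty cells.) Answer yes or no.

Drop 1: I rot0 at col 0 lands with bottom-row=0; cleared 0 line(s) (total 0); column heights now [1 1 1 1 0 0 0], max=1
Drop 2: S rot0 at col 2 lands with bottom-row=1; cleared 0 line(s) (total 0); column heights now [1 1 2 3 3 0 0], max=3
Drop 3: Z rot2 at col 0 lands with bottom-row=2; cleared 0 line(s) (total 0); column heights now [4 4 3 3 3 0 0], max=4
Test piece T rot2 at col 1 (width 3): heights before test = [4 4 3 3 3 0 0]; fits = True

Answer: yes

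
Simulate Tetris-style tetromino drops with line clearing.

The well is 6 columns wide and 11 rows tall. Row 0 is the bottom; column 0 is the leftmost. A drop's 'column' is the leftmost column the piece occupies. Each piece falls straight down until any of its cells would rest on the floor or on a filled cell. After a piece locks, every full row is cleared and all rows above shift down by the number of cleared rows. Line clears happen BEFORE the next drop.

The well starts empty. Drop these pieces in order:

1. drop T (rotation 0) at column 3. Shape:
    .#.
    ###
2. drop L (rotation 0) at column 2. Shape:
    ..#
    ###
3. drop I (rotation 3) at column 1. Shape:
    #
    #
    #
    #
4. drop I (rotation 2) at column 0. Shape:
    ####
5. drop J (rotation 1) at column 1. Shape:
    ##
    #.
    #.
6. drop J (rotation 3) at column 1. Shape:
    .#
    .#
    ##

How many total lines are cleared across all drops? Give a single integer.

Drop 1: T rot0 at col 3 lands with bottom-row=0; cleared 0 line(s) (total 0); column heights now [0 0 0 1 2 1], max=2
Drop 2: L rot0 at col 2 lands with bottom-row=2; cleared 0 line(s) (total 0); column heights now [0 0 3 3 4 1], max=4
Drop 3: I rot3 at col 1 lands with bottom-row=0; cleared 0 line(s) (total 0); column heights now [0 4 3 3 4 1], max=4
Drop 4: I rot2 at col 0 lands with bottom-row=4; cleared 0 line(s) (total 0); column heights now [5 5 5 5 4 1], max=5
Drop 5: J rot1 at col 1 lands with bottom-row=5; cleared 0 line(s) (total 0); column heights now [5 8 8 5 4 1], max=8
Drop 6: J rot3 at col 1 lands with bottom-row=8; cleared 0 line(s) (total 0); column heights now [5 9 11 5 4 1], max=11

Answer: 0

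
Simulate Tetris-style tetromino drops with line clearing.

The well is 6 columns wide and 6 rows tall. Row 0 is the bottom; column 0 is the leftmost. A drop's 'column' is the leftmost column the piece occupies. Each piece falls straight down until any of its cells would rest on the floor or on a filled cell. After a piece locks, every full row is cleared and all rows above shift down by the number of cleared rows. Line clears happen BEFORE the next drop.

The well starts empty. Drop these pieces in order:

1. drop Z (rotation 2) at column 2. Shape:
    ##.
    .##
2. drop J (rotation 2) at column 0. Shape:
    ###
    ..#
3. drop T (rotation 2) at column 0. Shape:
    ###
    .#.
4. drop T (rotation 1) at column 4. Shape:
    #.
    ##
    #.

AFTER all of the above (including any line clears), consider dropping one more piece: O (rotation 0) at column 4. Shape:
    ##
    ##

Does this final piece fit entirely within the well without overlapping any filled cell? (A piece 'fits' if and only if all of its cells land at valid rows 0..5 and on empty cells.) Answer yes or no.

Answer: yes

Derivation:
Drop 1: Z rot2 at col 2 lands with bottom-row=0; cleared 0 line(s) (total 0); column heights now [0 0 2 2 1 0], max=2
Drop 2: J rot2 at col 0 lands with bottom-row=2; cleared 0 line(s) (total 0); column heights now [4 4 4 2 1 0], max=4
Drop 3: T rot2 at col 0 lands with bottom-row=4; cleared 0 line(s) (total 0); column heights now [6 6 6 2 1 0], max=6
Drop 4: T rot1 at col 4 lands with bottom-row=1; cleared 0 line(s) (total 0); column heights now [6 6 6 2 4 3], max=6
Test piece O rot0 at col 4 (width 2): heights before test = [6 6 6 2 4 3]; fits = True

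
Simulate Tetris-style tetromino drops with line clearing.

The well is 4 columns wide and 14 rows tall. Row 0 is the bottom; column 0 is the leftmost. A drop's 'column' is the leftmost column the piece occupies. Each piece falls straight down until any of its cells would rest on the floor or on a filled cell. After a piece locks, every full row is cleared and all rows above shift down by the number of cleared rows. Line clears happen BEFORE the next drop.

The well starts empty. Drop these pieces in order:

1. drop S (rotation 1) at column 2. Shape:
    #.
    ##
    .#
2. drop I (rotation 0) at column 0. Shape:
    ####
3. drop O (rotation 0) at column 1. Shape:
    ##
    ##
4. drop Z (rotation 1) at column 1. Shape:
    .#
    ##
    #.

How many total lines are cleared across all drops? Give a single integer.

Answer: 1

Derivation:
Drop 1: S rot1 at col 2 lands with bottom-row=0; cleared 0 line(s) (total 0); column heights now [0 0 3 2], max=3
Drop 2: I rot0 at col 0 lands with bottom-row=3; cleared 1 line(s) (total 1); column heights now [0 0 3 2], max=3
Drop 3: O rot0 at col 1 lands with bottom-row=3; cleared 0 line(s) (total 1); column heights now [0 5 5 2], max=5
Drop 4: Z rot1 at col 1 lands with bottom-row=5; cleared 0 line(s) (total 1); column heights now [0 7 8 2], max=8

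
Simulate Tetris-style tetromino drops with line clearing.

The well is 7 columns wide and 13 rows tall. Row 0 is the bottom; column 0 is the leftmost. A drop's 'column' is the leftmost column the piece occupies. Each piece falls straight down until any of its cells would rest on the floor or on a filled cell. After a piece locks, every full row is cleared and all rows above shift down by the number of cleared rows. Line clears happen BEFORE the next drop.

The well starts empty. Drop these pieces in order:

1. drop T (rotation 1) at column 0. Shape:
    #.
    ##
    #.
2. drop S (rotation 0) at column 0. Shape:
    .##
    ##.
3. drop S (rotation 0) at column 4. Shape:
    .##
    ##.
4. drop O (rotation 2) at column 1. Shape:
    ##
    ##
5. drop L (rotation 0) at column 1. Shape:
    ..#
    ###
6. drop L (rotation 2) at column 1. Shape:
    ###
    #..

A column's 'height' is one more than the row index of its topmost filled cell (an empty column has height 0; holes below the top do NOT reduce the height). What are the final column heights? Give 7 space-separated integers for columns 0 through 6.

Answer: 4 10 10 10 1 2 2

Derivation:
Drop 1: T rot1 at col 0 lands with bottom-row=0; cleared 0 line(s) (total 0); column heights now [3 2 0 0 0 0 0], max=3
Drop 2: S rot0 at col 0 lands with bottom-row=3; cleared 0 line(s) (total 0); column heights now [4 5 5 0 0 0 0], max=5
Drop 3: S rot0 at col 4 lands with bottom-row=0; cleared 0 line(s) (total 0); column heights now [4 5 5 0 1 2 2], max=5
Drop 4: O rot2 at col 1 lands with bottom-row=5; cleared 0 line(s) (total 0); column heights now [4 7 7 0 1 2 2], max=7
Drop 5: L rot0 at col 1 lands with bottom-row=7; cleared 0 line(s) (total 0); column heights now [4 8 8 9 1 2 2], max=9
Drop 6: L rot2 at col 1 lands with bottom-row=8; cleared 0 line(s) (total 0); column heights now [4 10 10 10 1 2 2], max=10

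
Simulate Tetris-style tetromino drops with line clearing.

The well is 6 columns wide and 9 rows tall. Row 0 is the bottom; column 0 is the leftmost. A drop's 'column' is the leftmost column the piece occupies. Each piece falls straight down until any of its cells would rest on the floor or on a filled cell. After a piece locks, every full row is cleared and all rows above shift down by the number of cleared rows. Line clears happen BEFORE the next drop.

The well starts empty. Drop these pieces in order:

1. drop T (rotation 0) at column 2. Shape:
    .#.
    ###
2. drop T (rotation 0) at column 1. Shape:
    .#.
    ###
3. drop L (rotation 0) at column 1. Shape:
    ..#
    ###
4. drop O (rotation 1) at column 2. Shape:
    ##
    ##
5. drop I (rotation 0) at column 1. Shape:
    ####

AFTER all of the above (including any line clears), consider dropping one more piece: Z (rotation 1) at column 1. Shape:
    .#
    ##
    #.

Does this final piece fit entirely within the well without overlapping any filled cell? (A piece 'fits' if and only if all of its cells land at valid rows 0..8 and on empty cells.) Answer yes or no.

Answer: no

Derivation:
Drop 1: T rot0 at col 2 lands with bottom-row=0; cleared 0 line(s) (total 0); column heights now [0 0 1 2 1 0], max=2
Drop 2: T rot0 at col 1 lands with bottom-row=2; cleared 0 line(s) (total 0); column heights now [0 3 4 3 1 0], max=4
Drop 3: L rot0 at col 1 lands with bottom-row=4; cleared 0 line(s) (total 0); column heights now [0 5 5 6 1 0], max=6
Drop 4: O rot1 at col 2 lands with bottom-row=6; cleared 0 line(s) (total 0); column heights now [0 5 8 8 1 0], max=8
Drop 5: I rot0 at col 1 lands with bottom-row=8; cleared 0 line(s) (total 0); column heights now [0 9 9 9 9 0], max=9
Test piece Z rot1 at col 1 (width 2): heights before test = [0 9 9 9 9 0]; fits = False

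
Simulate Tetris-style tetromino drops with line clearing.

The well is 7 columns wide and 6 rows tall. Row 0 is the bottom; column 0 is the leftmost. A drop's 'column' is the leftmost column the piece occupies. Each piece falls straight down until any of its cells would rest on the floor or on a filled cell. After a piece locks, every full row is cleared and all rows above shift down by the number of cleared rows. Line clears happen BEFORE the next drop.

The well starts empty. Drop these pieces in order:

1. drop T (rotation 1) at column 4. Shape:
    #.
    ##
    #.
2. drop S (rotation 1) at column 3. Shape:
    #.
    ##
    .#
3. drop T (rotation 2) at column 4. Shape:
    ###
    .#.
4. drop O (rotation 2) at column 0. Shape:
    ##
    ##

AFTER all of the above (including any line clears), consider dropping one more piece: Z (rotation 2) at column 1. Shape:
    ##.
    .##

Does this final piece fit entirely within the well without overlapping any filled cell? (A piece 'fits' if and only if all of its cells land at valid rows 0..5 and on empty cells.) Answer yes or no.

Answer: no

Derivation:
Drop 1: T rot1 at col 4 lands with bottom-row=0; cleared 0 line(s) (total 0); column heights now [0 0 0 0 3 2 0], max=3
Drop 2: S rot1 at col 3 lands with bottom-row=3; cleared 0 line(s) (total 0); column heights now [0 0 0 6 5 2 0], max=6
Drop 3: T rot2 at col 4 lands with bottom-row=4; cleared 0 line(s) (total 0); column heights now [0 0 0 6 6 6 6], max=6
Drop 4: O rot2 at col 0 lands with bottom-row=0; cleared 0 line(s) (total 0); column heights now [2 2 0 6 6 6 6], max=6
Test piece Z rot2 at col 1 (width 3): heights before test = [2 2 0 6 6 6 6]; fits = False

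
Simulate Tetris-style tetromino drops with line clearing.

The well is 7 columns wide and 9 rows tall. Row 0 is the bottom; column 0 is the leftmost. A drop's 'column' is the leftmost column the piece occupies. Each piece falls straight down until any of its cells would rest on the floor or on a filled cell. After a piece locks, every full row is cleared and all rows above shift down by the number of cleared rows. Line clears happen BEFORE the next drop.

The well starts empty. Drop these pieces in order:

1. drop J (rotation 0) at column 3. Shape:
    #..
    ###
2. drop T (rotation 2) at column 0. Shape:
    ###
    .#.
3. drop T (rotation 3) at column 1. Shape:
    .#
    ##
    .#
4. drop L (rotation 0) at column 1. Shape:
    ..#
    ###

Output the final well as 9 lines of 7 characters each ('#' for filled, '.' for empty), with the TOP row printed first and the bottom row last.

Drop 1: J rot0 at col 3 lands with bottom-row=0; cleared 0 line(s) (total 0); column heights now [0 0 0 2 1 1 0], max=2
Drop 2: T rot2 at col 0 lands with bottom-row=0; cleared 0 line(s) (total 0); column heights now [2 2 2 2 1 1 0], max=2
Drop 3: T rot3 at col 1 lands with bottom-row=2; cleared 0 line(s) (total 0); column heights now [2 4 5 2 1 1 0], max=5
Drop 4: L rot0 at col 1 lands with bottom-row=5; cleared 0 line(s) (total 0); column heights now [2 6 6 7 1 1 0], max=7

Answer: .......
.......
...#...
.###...
..#....
.##....
..#....
####...
.#.###.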